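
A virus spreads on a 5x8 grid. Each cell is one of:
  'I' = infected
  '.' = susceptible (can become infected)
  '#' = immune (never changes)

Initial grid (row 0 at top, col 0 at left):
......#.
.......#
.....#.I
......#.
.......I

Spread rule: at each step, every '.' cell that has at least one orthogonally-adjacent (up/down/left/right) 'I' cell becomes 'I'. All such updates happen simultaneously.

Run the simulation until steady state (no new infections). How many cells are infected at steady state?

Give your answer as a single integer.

Answer: 35

Derivation:
Step 0 (initial): 2 infected
Step 1: +3 new -> 5 infected
Step 2: +2 new -> 7 infected
Step 3: +3 new -> 10 infected
Step 4: +4 new -> 14 infected
Step 5: +5 new -> 19 infected
Step 6: +5 new -> 24 infected
Step 7: +5 new -> 29 infected
Step 8: +4 new -> 33 infected
Step 9: +2 new -> 35 infected
Step 10: +0 new -> 35 infected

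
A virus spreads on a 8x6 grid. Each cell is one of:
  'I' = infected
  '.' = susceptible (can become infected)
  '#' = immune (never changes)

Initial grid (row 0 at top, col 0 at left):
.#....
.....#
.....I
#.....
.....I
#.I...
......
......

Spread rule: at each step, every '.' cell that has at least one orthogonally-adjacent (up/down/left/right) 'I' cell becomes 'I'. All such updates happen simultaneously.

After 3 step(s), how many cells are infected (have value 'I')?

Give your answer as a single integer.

Step 0 (initial): 3 infected
Step 1: +8 new -> 11 infected
Step 2: +11 new -> 22 infected
Step 3: +11 new -> 33 infected

Answer: 33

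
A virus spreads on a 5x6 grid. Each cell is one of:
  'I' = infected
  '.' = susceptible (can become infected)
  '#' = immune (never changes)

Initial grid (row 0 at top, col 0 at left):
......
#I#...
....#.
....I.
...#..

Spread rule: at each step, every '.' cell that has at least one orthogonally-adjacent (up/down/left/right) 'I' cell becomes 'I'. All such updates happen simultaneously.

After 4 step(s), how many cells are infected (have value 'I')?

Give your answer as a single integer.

Step 0 (initial): 2 infected
Step 1: +5 new -> 7 infected
Step 2: +9 new -> 16 infected
Step 3: +6 new -> 22 infected
Step 4: +4 new -> 26 infected

Answer: 26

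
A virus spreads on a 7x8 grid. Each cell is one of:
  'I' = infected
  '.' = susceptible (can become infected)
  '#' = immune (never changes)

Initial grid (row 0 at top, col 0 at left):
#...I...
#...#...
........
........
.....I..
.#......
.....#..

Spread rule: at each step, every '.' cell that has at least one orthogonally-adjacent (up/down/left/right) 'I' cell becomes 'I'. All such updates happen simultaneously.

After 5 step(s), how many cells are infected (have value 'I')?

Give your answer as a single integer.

Step 0 (initial): 2 infected
Step 1: +6 new -> 8 infected
Step 2: +11 new -> 19 infected
Step 3: +14 new -> 33 infected
Step 4: +9 new -> 42 infected
Step 5: +4 new -> 46 infected

Answer: 46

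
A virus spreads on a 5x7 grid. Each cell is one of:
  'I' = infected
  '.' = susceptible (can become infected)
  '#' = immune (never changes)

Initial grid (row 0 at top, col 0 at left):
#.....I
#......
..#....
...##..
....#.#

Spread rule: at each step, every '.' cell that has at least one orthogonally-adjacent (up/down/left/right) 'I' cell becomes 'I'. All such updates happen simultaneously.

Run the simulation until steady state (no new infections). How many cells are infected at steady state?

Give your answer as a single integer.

Answer: 28

Derivation:
Step 0 (initial): 1 infected
Step 1: +2 new -> 3 infected
Step 2: +3 new -> 6 infected
Step 3: +4 new -> 10 infected
Step 4: +4 new -> 14 infected
Step 5: +4 new -> 18 infected
Step 6: +1 new -> 19 infected
Step 7: +1 new -> 20 infected
Step 8: +2 new -> 22 infected
Step 9: +3 new -> 25 infected
Step 10: +2 new -> 27 infected
Step 11: +1 new -> 28 infected
Step 12: +0 new -> 28 infected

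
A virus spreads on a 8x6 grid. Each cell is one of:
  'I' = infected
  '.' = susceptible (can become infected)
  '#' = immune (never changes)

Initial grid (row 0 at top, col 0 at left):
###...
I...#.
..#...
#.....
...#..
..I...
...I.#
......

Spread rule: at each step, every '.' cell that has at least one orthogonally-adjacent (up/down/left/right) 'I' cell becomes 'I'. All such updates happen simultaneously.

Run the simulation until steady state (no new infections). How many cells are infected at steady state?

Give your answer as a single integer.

Answer: 40

Derivation:
Step 0 (initial): 3 infected
Step 1: +8 new -> 11 infected
Step 2: +9 new -> 20 infected
Step 3: +9 new -> 29 infected
Step 4: +5 new -> 34 infected
Step 5: +3 new -> 37 infected
Step 6: +2 new -> 39 infected
Step 7: +1 new -> 40 infected
Step 8: +0 new -> 40 infected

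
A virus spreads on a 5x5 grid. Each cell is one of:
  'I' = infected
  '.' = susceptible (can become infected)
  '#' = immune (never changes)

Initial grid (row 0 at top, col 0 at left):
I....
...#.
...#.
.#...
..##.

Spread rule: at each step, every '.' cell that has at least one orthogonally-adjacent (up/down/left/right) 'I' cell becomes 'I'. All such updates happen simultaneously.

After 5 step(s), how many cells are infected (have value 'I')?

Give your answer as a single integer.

Step 0 (initial): 1 infected
Step 1: +2 new -> 3 infected
Step 2: +3 new -> 6 infected
Step 3: +4 new -> 10 infected
Step 4: +3 new -> 13 infected
Step 5: +3 new -> 16 infected

Answer: 16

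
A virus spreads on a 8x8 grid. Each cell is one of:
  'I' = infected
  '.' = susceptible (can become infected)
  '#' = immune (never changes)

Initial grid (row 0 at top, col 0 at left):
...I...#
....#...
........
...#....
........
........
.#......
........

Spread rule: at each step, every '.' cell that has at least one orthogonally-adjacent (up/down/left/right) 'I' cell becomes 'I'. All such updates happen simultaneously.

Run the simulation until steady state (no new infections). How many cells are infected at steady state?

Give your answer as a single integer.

Step 0 (initial): 1 infected
Step 1: +3 new -> 4 infected
Step 2: +4 new -> 8 infected
Step 3: +6 new -> 14 infected
Step 4: +6 new -> 20 infected
Step 5: +7 new -> 27 infected
Step 6: +8 new -> 35 infected
Step 7: +8 new -> 43 infected
Step 8: +7 new -> 50 infected
Step 9: +6 new -> 56 infected
Step 10: +3 new -> 59 infected
Step 11: +1 new -> 60 infected
Step 12: +0 new -> 60 infected

Answer: 60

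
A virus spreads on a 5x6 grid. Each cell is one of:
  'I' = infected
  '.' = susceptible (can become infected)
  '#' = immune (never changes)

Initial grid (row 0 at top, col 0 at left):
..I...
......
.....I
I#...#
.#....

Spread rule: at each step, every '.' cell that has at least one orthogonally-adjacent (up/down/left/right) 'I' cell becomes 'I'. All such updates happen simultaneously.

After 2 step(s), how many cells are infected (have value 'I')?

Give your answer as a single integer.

Answer: 21

Derivation:
Step 0 (initial): 3 infected
Step 1: +7 new -> 10 infected
Step 2: +11 new -> 21 infected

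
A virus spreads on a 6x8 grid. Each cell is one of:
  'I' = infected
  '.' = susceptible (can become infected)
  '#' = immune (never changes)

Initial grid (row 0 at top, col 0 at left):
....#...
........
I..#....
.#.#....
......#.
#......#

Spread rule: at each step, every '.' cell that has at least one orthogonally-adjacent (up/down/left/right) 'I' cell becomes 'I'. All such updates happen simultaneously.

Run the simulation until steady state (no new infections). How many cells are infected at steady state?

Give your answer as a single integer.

Step 0 (initial): 1 infected
Step 1: +3 new -> 4 infected
Step 2: +4 new -> 8 infected
Step 3: +4 new -> 12 infected
Step 4: +4 new -> 16 infected
Step 5: +4 new -> 20 infected
Step 6: +4 new -> 24 infected
Step 7: +6 new -> 30 infected
Step 8: +5 new -> 35 infected
Step 9: +4 new -> 39 infected
Step 10: +1 new -> 40 infected
Step 11: +1 new -> 41 infected
Step 12: +0 new -> 41 infected

Answer: 41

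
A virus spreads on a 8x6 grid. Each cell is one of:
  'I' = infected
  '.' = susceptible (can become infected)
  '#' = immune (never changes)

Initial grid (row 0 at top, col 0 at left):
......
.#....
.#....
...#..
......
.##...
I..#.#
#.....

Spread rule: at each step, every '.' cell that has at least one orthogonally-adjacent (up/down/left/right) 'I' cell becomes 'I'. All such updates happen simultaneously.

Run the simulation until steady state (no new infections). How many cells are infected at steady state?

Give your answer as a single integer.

Step 0 (initial): 1 infected
Step 1: +2 new -> 3 infected
Step 2: +3 new -> 6 infected
Step 3: +3 new -> 9 infected
Step 4: +4 new -> 13 infected
Step 5: +4 new -> 17 infected
Step 6: +6 new -> 23 infected
Step 7: +6 new -> 29 infected
Step 8: +5 new -> 34 infected
Step 9: +3 new -> 37 infected
Step 10: +2 new -> 39 infected
Step 11: +1 new -> 40 infected
Step 12: +0 new -> 40 infected

Answer: 40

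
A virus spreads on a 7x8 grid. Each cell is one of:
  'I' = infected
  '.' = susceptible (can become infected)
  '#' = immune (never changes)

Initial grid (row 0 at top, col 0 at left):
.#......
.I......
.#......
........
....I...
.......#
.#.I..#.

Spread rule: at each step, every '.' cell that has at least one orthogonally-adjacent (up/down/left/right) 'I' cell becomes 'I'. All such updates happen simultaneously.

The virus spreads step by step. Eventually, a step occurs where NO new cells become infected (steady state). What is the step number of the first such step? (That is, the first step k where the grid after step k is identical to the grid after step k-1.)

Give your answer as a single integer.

Step 0 (initial): 3 infected
Step 1: +9 new -> 12 infected
Step 2: +13 new -> 25 infected
Step 3: +11 new -> 36 infected
Step 4: +7 new -> 43 infected
Step 5: +4 new -> 47 infected
Step 6: +2 new -> 49 infected
Step 7: +1 new -> 50 infected
Step 8: +0 new -> 50 infected

Answer: 8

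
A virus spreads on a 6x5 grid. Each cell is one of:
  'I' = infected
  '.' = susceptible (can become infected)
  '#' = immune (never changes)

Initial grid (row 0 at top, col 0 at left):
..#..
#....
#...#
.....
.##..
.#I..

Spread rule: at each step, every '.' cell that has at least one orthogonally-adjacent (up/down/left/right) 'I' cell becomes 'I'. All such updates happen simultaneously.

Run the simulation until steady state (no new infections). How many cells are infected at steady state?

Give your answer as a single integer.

Answer: 23

Derivation:
Step 0 (initial): 1 infected
Step 1: +1 new -> 2 infected
Step 2: +2 new -> 4 infected
Step 3: +2 new -> 6 infected
Step 4: +3 new -> 9 infected
Step 5: +3 new -> 12 infected
Step 6: +5 new -> 17 infected
Step 7: +3 new -> 20 infected
Step 8: +2 new -> 22 infected
Step 9: +1 new -> 23 infected
Step 10: +0 new -> 23 infected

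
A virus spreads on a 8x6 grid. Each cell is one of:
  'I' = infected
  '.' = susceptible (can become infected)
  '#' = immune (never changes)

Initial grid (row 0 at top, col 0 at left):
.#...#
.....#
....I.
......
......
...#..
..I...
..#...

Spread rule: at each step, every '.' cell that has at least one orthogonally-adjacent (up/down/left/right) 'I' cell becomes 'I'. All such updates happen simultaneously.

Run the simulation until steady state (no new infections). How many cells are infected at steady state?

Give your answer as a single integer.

Step 0 (initial): 2 infected
Step 1: +7 new -> 9 infected
Step 2: +12 new -> 21 infected
Step 3: +12 new -> 33 infected
Step 4: +7 new -> 40 infected
Step 5: +2 new -> 42 infected
Step 6: +1 new -> 43 infected
Step 7: +0 new -> 43 infected

Answer: 43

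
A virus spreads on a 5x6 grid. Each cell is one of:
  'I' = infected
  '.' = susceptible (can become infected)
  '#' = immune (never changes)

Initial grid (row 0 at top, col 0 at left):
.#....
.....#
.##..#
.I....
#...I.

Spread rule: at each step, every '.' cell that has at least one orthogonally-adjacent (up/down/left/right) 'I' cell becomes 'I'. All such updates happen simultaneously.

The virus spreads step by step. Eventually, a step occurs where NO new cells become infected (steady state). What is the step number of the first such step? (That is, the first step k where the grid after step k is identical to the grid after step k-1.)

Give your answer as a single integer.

Answer: 7

Derivation:
Step 0 (initial): 2 infected
Step 1: +6 new -> 8 infected
Step 2: +5 new -> 13 infected
Step 3: +3 new -> 16 infected
Step 4: +4 new -> 20 infected
Step 5: +3 new -> 23 infected
Step 6: +1 new -> 24 infected
Step 7: +0 new -> 24 infected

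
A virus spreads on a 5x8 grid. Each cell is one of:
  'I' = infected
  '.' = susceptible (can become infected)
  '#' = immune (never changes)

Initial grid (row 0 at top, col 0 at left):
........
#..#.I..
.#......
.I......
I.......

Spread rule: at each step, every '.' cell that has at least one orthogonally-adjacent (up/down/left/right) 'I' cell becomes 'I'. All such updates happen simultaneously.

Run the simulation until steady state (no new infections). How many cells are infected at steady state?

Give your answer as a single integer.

Step 0 (initial): 3 infected
Step 1: +7 new -> 10 infected
Step 2: +10 new -> 20 infected
Step 3: +9 new -> 29 infected
Step 4: +5 new -> 34 infected
Step 5: +2 new -> 36 infected
Step 6: +1 new -> 37 infected
Step 7: +0 new -> 37 infected

Answer: 37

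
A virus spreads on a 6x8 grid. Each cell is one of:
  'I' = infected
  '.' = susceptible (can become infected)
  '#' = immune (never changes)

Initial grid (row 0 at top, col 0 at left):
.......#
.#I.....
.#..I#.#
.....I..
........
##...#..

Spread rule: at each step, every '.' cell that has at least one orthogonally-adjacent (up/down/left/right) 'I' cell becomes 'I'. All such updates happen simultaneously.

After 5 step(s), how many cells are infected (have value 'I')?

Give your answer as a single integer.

Step 0 (initial): 3 infected
Step 1: +8 new -> 11 infected
Step 2: +10 new -> 21 infected
Step 3: +9 new -> 30 infected
Step 4: +8 new -> 38 infected
Step 5: +2 new -> 40 infected

Answer: 40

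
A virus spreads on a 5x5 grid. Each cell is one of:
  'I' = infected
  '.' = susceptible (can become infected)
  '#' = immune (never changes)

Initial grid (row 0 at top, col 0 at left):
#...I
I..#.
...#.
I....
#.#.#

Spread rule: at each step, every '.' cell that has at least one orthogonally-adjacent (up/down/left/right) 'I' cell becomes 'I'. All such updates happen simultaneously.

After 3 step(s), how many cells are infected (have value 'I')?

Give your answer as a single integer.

Answer: 18

Derivation:
Step 0 (initial): 3 infected
Step 1: +5 new -> 8 infected
Step 2: +7 new -> 15 infected
Step 3: +3 new -> 18 infected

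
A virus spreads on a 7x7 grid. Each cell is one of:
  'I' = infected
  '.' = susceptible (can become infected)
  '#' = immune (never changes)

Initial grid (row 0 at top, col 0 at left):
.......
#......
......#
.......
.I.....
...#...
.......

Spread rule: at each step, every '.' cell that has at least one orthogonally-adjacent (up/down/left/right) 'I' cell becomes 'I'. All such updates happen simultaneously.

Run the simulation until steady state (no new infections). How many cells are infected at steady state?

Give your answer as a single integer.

Answer: 46

Derivation:
Step 0 (initial): 1 infected
Step 1: +4 new -> 5 infected
Step 2: +7 new -> 12 infected
Step 3: +7 new -> 19 infected
Step 4: +7 new -> 26 infected
Step 5: +8 new -> 34 infected
Step 6: +6 new -> 40 infected
Step 7: +3 new -> 43 infected
Step 8: +2 new -> 45 infected
Step 9: +1 new -> 46 infected
Step 10: +0 new -> 46 infected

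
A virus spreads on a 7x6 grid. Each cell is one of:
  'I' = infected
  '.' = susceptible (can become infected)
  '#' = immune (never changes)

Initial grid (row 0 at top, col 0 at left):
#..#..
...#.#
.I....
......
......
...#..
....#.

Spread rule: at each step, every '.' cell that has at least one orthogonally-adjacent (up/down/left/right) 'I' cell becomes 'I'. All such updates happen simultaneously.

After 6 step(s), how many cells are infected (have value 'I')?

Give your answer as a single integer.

Step 0 (initial): 1 infected
Step 1: +4 new -> 5 infected
Step 2: +7 new -> 12 infected
Step 3: +6 new -> 18 infected
Step 4: +7 new -> 25 infected
Step 5: +5 new -> 30 infected
Step 6: +4 new -> 34 infected

Answer: 34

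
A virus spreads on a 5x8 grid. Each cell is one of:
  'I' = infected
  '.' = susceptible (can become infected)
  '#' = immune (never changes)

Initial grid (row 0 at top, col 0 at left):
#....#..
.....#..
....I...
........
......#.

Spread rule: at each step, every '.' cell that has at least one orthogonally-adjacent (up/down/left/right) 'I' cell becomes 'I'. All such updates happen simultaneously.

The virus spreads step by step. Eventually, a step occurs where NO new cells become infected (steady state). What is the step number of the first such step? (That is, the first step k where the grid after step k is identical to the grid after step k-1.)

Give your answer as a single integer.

Step 0 (initial): 1 infected
Step 1: +4 new -> 5 infected
Step 2: +7 new -> 12 infected
Step 3: +9 new -> 21 infected
Step 4: +8 new -> 29 infected
Step 5: +6 new -> 35 infected
Step 6: +1 new -> 36 infected
Step 7: +0 new -> 36 infected

Answer: 7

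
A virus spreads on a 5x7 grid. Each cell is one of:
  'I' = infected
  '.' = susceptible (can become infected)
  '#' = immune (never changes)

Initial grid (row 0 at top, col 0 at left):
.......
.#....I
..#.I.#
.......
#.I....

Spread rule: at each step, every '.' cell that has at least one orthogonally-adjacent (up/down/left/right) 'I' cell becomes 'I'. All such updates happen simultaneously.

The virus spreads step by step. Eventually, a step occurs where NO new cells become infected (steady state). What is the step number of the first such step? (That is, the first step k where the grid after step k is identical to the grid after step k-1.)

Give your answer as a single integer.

Answer: 7

Derivation:
Step 0 (initial): 3 infected
Step 1: +9 new -> 12 infected
Step 2: +7 new -> 19 infected
Step 3: +6 new -> 25 infected
Step 4: +3 new -> 28 infected
Step 5: +2 new -> 30 infected
Step 6: +1 new -> 31 infected
Step 7: +0 new -> 31 infected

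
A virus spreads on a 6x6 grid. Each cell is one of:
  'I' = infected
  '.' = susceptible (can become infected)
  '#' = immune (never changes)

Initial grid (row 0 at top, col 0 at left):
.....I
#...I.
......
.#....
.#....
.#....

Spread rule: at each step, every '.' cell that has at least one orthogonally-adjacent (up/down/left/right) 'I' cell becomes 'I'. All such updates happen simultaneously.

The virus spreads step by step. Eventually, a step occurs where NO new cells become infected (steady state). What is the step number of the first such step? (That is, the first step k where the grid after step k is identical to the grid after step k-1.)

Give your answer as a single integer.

Answer: 9

Derivation:
Step 0 (initial): 2 infected
Step 1: +4 new -> 6 infected
Step 2: +5 new -> 11 infected
Step 3: +6 new -> 17 infected
Step 4: +6 new -> 23 infected
Step 5: +5 new -> 28 infected
Step 6: +2 new -> 30 infected
Step 7: +1 new -> 31 infected
Step 8: +1 new -> 32 infected
Step 9: +0 new -> 32 infected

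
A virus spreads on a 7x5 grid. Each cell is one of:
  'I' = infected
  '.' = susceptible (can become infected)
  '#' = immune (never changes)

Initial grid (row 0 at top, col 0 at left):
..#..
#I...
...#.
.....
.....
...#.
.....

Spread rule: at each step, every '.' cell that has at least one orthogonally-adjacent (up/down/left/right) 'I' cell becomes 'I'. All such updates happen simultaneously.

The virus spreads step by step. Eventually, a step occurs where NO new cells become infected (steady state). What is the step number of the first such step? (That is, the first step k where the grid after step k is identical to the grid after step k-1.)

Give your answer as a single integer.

Step 0 (initial): 1 infected
Step 1: +3 new -> 4 infected
Step 2: +5 new -> 9 infected
Step 3: +5 new -> 14 infected
Step 4: +6 new -> 20 infected
Step 5: +5 new -> 25 infected
Step 6: +3 new -> 28 infected
Step 7: +2 new -> 30 infected
Step 8: +1 new -> 31 infected
Step 9: +0 new -> 31 infected

Answer: 9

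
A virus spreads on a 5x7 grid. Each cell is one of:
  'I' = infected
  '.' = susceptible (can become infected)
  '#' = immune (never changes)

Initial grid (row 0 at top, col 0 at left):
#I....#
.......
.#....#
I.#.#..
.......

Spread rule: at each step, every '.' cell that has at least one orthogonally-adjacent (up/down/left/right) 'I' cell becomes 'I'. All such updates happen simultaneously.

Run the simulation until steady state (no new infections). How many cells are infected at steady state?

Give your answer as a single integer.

Step 0 (initial): 2 infected
Step 1: +5 new -> 7 infected
Step 2: +4 new -> 11 infected
Step 3: +4 new -> 15 infected
Step 4: +4 new -> 19 infected
Step 5: +4 new -> 23 infected
Step 6: +3 new -> 26 infected
Step 7: +2 new -> 28 infected
Step 8: +1 new -> 29 infected
Step 9: +0 new -> 29 infected

Answer: 29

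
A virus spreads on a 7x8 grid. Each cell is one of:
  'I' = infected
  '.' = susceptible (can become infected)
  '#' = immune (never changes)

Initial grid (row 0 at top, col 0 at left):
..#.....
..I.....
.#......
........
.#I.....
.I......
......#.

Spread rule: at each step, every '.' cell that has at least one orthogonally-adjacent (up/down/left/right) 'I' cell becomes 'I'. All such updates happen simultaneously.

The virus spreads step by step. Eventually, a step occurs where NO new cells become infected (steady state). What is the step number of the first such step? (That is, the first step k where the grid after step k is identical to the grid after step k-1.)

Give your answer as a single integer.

Step 0 (initial): 3 infected
Step 1: +8 new -> 11 infected
Step 2: +12 new -> 23 infected
Step 3: +10 new -> 33 infected
Step 4: +7 new -> 40 infected
Step 5: +7 new -> 47 infected
Step 6: +4 new -> 51 infected
Step 7: +1 new -> 52 infected
Step 8: +0 new -> 52 infected

Answer: 8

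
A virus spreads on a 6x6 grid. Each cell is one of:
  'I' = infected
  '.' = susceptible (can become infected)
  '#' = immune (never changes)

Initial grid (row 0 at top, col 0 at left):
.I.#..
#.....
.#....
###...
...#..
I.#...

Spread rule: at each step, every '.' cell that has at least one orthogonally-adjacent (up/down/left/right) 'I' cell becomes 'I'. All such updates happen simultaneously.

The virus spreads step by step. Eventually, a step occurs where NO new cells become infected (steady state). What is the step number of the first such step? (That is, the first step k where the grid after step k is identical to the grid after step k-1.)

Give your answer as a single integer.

Step 0 (initial): 2 infected
Step 1: +5 new -> 7 infected
Step 2: +2 new -> 9 infected
Step 3: +3 new -> 12 infected
Step 4: +2 new -> 14 infected
Step 5: +4 new -> 18 infected
Step 6: +3 new -> 21 infected
Step 7: +2 new -> 23 infected
Step 8: +2 new -> 25 infected
Step 9: +2 new -> 27 infected
Step 10: +0 new -> 27 infected

Answer: 10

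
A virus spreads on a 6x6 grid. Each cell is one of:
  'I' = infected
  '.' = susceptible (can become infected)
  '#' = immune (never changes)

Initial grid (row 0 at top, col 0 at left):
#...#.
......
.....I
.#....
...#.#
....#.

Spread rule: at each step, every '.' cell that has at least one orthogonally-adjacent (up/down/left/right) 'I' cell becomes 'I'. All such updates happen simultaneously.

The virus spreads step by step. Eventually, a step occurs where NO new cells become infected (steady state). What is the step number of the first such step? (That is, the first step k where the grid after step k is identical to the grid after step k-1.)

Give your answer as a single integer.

Answer: 9

Derivation:
Step 0 (initial): 1 infected
Step 1: +3 new -> 4 infected
Step 2: +4 new -> 8 infected
Step 3: +4 new -> 12 infected
Step 4: +4 new -> 16 infected
Step 5: +4 new -> 20 infected
Step 6: +5 new -> 25 infected
Step 7: +3 new -> 28 infected
Step 8: +1 new -> 29 infected
Step 9: +0 new -> 29 infected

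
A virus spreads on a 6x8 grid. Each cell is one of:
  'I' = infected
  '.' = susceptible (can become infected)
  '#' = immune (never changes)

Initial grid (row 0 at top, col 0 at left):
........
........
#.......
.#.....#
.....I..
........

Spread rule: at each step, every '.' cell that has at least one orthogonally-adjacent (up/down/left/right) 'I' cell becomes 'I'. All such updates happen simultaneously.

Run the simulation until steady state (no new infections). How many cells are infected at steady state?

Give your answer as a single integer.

Answer: 45

Derivation:
Step 0 (initial): 1 infected
Step 1: +4 new -> 5 infected
Step 2: +7 new -> 12 infected
Step 3: +7 new -> 19 infected
Step 4: +8 new -> 27 infected
Step 5: +7 new -> 34 infected
Step 6: +6 new -> 40 infected
Step 7: +2 new -> 42 infected
Step 8: +2 new -> 44 infected
Step 9: +1 new -> 45 infected
Step 10: +0 new -> 45 infected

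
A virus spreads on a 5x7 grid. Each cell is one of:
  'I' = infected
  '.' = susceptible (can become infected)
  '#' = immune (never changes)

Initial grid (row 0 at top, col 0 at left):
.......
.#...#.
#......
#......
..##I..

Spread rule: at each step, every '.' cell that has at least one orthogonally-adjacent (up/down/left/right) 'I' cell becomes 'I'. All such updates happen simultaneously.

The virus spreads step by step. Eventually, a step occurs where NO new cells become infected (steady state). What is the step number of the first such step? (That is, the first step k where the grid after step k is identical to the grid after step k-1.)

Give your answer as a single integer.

Answer: 10

Derivation:
Step 0 (initial): 1 infected
Step 1: +2 new -> 3 infected
Step 2: +4 new -> 7 infected
Step 3: +5 new -> 12 infected
Step 4: +5 new -> 17 infected
Step 5: +6 new -> 23 infected
Step 6: +3 new -> 26 infected
Step 7: +1 new -> 27 infected
Step 8: +1 new -> 28 infected
Step 9: +1 new -> 29 infected
Step 10: +0 new -> 29 infected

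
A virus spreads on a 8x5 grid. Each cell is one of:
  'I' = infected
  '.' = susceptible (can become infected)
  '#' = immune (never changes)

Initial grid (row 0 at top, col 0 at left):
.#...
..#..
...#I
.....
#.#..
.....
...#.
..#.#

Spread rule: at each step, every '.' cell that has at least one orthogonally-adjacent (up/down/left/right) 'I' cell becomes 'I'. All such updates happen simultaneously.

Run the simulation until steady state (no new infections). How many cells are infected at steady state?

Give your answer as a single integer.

Answer: 31

Derivation:
Step 0 (initial): 1 infected
Step 1: +2 new -> 3 infected
Step 2: +4 new -> 7 infected
Step 3: +4 new -> 11 infected
Step 4: +5 new -> 16 infected
Step 5: +4 new -> 20 infected
Step 6: +4 new -> 24 infected
Step 7: +3 new -> 27 infected
Step 8: +3 new -> 30 infected
Step 9: +1 new -> 31 infected
Step 10: +0 new -> 31 infected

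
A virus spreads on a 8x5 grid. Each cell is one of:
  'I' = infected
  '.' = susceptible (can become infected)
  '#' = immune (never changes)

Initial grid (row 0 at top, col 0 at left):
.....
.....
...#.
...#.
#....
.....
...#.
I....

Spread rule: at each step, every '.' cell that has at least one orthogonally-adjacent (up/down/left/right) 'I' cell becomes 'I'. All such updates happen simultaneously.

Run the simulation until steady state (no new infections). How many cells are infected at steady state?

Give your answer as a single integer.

Answer: 36

Derivation:
Step 0 (initial): 1 infected
Step 1: +2 new -> 3 infected
Step 2: +3 new -> 6 infected
Step 3: +3 new -> 9 infected
Step 4: +3 new -> 12 infected
Step 5: +4 new -> 16 infected
Step 6: +5 new -> 21 infected
Step 7: +4 new -> 25 infected
Step 8: +4 new -> 29 infected
Step 9: +4 new -> 33 infected
Step 10: +2 new -> 35 infected
Step 11: +1 new -> 36 infected
Step 12: +0 new -> 36 infected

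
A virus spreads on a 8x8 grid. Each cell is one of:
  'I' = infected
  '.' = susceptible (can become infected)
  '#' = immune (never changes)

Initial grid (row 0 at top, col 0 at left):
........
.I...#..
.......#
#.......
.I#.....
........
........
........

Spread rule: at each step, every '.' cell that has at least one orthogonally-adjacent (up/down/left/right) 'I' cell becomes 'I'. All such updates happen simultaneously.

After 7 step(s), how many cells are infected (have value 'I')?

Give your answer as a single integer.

Step 0 (initial): 2 infected
Step 1: +7 new -> 9 infected
Step 2: +9 new -> 18 infected
Step 3: +8 new -> 26 infected
Step 4: +8 new -> 34 infected
Step 5: +7 new -> 41 infected
Step 6: +7 new -> 48 infected
Step 7: +7 new -> 55 infected

Answer: 55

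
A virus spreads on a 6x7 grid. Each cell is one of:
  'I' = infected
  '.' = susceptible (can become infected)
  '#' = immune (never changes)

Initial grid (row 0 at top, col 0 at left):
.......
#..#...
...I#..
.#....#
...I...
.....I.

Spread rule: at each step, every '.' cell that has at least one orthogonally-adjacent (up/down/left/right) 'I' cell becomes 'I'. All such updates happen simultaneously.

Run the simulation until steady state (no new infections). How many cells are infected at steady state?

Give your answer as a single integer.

Step 0 (initial): 3 infected
Step 1: +8 new -> 11 infected
Step 2: +8 new -> 19 infected
Step 3: +6 new -> 25 infected
Step 4: +6 new -> 31 infected
Step 5: +5 new -> 36 infected
Step 6: +1 new -> 37 infected
Step 7: +0 new -> 37 infected

Answer: 37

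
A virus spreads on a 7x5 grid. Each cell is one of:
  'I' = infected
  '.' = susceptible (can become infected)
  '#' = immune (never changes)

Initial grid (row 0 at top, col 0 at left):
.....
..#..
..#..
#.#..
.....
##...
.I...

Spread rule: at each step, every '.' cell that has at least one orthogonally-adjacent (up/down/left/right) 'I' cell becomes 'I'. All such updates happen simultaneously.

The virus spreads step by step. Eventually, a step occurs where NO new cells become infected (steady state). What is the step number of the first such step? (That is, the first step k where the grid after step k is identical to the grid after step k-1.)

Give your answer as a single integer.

Step 0 (initial): 1 infected
Step 1: +2 new -> 3 infected
Step 2: +2 new -> 5 infected
Step 3: +3 new -> 8 infected
Step 4: +3 new -> 11 infected
Step 5: +4 new -> 15 infected
Step 6: +3 new -> 18 infected
Step 7: +4 new -> 22 infected
Step 8: +4 new -> 26 infected
Step 9: +3 new -> 29 infected
Step 10: +0 new -> 29 infected

Answer: 10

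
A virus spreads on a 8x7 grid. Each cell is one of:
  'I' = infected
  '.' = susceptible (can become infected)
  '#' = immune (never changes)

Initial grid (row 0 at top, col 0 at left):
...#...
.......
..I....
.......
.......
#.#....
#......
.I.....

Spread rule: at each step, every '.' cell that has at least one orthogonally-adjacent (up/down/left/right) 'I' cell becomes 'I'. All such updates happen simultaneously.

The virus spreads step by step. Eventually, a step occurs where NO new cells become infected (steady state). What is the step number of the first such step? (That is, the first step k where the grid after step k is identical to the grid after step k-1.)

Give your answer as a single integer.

Answer: 8

Derivation:
Step 0 (initial): 2 infected
Step 1: +7 new -> 9 infected
Step 2: +11 new -> 20 infected
Step 3: +10 new -> 30 infected
Step 4: +10 new -> 40 infected
Step 5: +7 new -> 47 infected
Step 6: +4 new -> 51 infected
Step 7: +1 new -> 52 infected
Step 8: +0 new -> 52 infected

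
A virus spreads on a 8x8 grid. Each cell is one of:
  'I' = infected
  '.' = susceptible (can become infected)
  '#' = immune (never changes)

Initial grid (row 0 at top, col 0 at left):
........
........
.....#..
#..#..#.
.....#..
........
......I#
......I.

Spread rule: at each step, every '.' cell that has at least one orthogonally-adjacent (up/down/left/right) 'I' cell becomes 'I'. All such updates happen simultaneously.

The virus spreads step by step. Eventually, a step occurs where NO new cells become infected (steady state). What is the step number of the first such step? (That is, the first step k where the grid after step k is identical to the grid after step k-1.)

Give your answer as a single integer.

Step 0 (initial): 2 infected
Step 1: +4 new -> 6 infected
Step 2: +5 new -> 11 infected
Step 3: +4 new -> 15 infected
Step 4: +5 new -> 20 infected
Step 5: +6 new -> 26 infected
Step 6: +8 new -> 34 infected
Step 7: +7 new -> 41 infected
Step 8: +7 new -> 48 infected
Step 9: +4 new -> 52 infected
Step 10: +3 new -> 55 infected
Step 11: +2 new -> 57 infected
Step 12: +1 new -> 58 infected
Step 13: +0 new -> 58 infected

Answer: 13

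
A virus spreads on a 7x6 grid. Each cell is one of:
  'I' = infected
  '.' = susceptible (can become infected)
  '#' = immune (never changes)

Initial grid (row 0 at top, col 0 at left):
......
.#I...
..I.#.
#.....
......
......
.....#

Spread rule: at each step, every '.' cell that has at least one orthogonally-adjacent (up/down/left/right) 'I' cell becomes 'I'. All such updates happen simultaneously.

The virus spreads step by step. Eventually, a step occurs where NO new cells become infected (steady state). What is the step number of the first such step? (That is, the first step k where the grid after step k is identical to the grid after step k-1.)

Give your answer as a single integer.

Answer: 7

Derivation:
Step 0 (initial): 2 infected
Step 1: +5 new -> 7 infected
Step 2: +7 new -> 14 infected
Step 3: +8 new -> 22 infected
Step 4: +8 new -> 30 infected
Step 5: +5 new -> 35 infected
Step 6: +3 new -> 38 infected
Step 7: +0 new -> 38 infected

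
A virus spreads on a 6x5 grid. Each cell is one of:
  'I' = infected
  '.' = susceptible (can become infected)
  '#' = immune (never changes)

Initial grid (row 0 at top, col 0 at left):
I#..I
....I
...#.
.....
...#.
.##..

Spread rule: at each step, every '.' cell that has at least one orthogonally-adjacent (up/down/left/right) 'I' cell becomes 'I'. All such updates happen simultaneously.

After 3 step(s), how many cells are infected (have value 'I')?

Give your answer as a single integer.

Answer: 17

Derivation:
Step 0 (initial): 3 infected
Step 1: +4 new -> 7 infected
Step 2: +5 new -> 12 infected
Step 3: +5 new -> 17 infected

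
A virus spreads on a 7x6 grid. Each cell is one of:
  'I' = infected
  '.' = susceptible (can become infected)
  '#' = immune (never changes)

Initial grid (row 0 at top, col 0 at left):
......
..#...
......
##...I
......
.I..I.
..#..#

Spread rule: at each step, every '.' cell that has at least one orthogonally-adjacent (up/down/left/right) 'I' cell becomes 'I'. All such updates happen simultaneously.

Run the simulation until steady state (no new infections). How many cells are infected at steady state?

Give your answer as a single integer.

Answer: 37

Derivation:
Step 0 (initial): 3 infected
Step 1: +11 new -> 14 infected
Step 2: +8 new -> 22 infected
Step 3: +4 new -> 26 infected
Step 4: +3 new -> 29 infected
Step 5: +2 new -> 31 infected
Step 6: +3 new -> 34 infected
Step 7: +2 new -> 36 infected
Step 8: +1 new -> 37 infected
Step 9: +0 new -> 37 infected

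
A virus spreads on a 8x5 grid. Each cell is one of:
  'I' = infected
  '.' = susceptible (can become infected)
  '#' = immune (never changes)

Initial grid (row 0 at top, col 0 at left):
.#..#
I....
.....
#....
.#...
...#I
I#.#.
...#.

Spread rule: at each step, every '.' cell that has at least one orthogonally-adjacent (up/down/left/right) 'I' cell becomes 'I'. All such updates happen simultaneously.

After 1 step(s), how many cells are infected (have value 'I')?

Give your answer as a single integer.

Answer: 10

Derivation:
Step 0 (initial): 3 infected
Step 1: +7 new -> 10 infected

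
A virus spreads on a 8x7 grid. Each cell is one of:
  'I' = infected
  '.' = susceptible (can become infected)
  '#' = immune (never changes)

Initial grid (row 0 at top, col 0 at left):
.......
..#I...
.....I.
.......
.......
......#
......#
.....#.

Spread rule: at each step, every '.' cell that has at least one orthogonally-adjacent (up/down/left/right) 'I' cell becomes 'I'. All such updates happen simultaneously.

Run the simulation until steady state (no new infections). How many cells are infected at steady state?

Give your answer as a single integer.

Answer: 51

Derivation:
Step 0 (initial): 2 infected
Step 1: +7 new -> 9 infected
Step 2: +9 new -> 18 infected
Step 3: +8 new -> 26 infected
Step 4: +8 new -> 34 infected
Step 5: +6 new -> 40 infected
Step 6: +5 new -> 45 infected
Step 7: +3 new -> 48 infected
Step 8: +2 new -> 50 infected
Step 9: +1 new -> 51 infected
Step 10: +0 new -> 51 infected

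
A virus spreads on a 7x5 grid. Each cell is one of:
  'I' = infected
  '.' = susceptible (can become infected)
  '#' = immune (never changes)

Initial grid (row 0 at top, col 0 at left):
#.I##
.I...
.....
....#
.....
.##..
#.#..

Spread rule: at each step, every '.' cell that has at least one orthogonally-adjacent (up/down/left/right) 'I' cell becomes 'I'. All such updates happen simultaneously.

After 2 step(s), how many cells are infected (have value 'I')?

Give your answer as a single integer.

Step 0 (initial): 2 infected
Step 1: +4 new -> 6 infected
Step 2: +4 new -> 10 infected

Answer: 10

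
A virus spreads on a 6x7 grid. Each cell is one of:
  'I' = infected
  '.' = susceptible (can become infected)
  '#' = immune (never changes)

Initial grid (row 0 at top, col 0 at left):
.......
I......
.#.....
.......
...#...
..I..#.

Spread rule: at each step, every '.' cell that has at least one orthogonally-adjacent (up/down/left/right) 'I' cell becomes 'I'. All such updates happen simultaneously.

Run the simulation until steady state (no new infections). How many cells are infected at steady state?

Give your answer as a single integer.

Answer: 39

Derivation:
Step 0 (initial): 2 infected
Step 1: +6 new -> 8 infected
Step 2: +7 new -> 15 infected
Step 3: +7 new -> 22 infected
Step 4: +5 new -> 27 infected
Step 5: +5 new -> 32 infected
Step 6: +5 new -> 37 infected
Step 7: +2 new -> 39 infected
Step 8: +0 new -> 39 infected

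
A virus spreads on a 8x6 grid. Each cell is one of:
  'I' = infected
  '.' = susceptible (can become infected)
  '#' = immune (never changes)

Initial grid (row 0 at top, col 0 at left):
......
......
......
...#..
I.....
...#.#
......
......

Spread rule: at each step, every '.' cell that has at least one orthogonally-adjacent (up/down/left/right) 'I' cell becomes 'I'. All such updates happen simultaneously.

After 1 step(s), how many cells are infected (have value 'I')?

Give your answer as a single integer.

Answer: 4

Derivation:
Step 0 (initial): 1 infected
Step 1: +3 new -> 4 infected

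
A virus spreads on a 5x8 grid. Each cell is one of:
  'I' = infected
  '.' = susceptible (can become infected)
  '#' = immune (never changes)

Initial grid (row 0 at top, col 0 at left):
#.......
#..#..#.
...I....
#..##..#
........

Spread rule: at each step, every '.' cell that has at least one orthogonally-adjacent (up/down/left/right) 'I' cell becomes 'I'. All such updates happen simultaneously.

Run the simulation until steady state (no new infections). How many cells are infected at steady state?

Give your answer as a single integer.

Answer: 32

Derivation:
Step 0 (initial): 1 infected
Step 1: +2 new -> 3 infected
Step 2: +5 new -> 8 infected
Step 3: +9 new -> 17 infected
Step 4: +8 new -> 25 infected
Step 5: +5 new -> 30 infected
Step 6: +2 new -> 32 infected
Step 7: +0 new -> 32 infected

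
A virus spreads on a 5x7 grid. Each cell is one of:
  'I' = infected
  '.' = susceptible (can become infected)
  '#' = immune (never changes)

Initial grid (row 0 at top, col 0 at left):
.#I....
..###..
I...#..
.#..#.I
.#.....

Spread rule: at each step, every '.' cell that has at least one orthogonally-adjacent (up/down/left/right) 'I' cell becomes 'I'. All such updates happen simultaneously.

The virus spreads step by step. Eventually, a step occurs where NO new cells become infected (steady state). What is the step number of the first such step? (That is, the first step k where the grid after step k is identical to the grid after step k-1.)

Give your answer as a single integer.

Answer: 5

Derivation:
Step 0 (initial): 3 infected
Step 1: +7 new -> 10 infected
Step 2: +8 new -> 18 infected
Step 3: +6 new -> 24 infected
Step 4: +3 new -> 27 infected
Step 5: +0 new -> 27 infected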